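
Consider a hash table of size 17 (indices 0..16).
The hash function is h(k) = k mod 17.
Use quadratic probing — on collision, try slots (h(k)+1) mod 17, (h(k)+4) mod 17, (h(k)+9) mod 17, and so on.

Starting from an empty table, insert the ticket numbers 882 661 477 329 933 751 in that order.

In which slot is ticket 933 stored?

882 hashes to 15; slot 15 is free => place at 15.
661 hashes to 15; 15 taken => place at 16.
477 hashes to 1; slot 1 is free => place at 1.
329 hashes to 6; slot 6 is free => place at 6.
933 hashes to 15; 15,16 taken => place at 2.
751 hashes to 3; slot 3 is free => place at 3.
Table: [-, 477, 933, 751, -, -, 329, -, -, -, -, -, -, -, -, 882, 661]

2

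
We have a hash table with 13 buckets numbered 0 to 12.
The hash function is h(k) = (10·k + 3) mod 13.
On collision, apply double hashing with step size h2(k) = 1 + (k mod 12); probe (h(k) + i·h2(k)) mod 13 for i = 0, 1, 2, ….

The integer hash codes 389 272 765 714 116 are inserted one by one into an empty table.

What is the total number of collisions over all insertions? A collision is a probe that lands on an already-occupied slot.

4

389 hashes to 6; slot 6 is free -> place at 6.
272 hashes to 6, h2=9; 6 taken -> place at 2.
765 hashes to 9; slot 9 is free -> place at 9.
714 hashes to 6, h2=7; 6 taken -> place at 0.
116 hashes to 6, h2=9; 6,2 taken -> place at 11.
Table: [714, -, 272, -, -, -, 389, -, -, 765, -, 116, -]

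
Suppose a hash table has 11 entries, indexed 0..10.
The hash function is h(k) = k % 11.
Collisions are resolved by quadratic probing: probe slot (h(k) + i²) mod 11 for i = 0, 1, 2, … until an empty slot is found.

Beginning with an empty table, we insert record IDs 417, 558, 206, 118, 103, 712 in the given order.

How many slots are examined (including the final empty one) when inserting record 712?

4

417 hashes to 10; slot 10 is free -> place at 10.
558 hashes to 8; slot 8 is free -> place at 8.
206 hashes to 8; 8 taken -> place at 9.
118 hashes to 8; 8,9 taken -> place at 1.
103 hashes to 4; slot 4 is free -> place at 4.
712 hashes to 8; 8,9,1 taken -> place at 6.
Table: [∅, 118, ∅, ∅, 103, ∅, 712, ∅, 558, 206, 417]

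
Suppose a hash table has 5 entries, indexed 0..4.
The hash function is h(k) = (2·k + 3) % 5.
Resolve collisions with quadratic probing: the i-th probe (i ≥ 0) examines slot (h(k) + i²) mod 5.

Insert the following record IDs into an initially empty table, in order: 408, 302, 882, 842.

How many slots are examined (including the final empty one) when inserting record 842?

3

408: h=4 → slot 4
302: h=2 → slot 2
882: h=2, probe 2,3 → slot 3
842: h=2, probe 2,3,1 → slot 1
Table: [., 842, 302, 882, 408]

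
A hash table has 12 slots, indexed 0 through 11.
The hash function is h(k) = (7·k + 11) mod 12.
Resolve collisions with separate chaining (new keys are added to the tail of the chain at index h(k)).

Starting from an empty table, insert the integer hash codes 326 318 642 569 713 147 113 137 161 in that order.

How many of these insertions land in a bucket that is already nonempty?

326 -> bucket 1
318 -> bucket 5
642 -> bucket 5 (collision)
569 -> bucket 10
713 -> bucket 10 (collision)
147 -> bucket 8
113 -> bucket 10 (collision)
137 -> bucket 10 (collision)
161 -> bucket 10 (collision)
Final buckets:
0: -
1: 326
2: -
3: -
4: -
5: 318 -> 642
6: -
7: -
8: 147
9: -
10: 569 -> 713 -> 113 -> 137 -> 161
11: -

5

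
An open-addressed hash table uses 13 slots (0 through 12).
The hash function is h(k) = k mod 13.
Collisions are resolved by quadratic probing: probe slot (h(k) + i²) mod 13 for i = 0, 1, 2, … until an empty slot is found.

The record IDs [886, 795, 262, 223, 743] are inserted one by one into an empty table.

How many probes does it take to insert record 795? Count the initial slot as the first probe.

Insert 886: h=2, slot 2 empty => index 2.
Insert 795: h=2, slot 2 occupied => index 3.
Insert 262: h=2, slots 2,3 occupied => index 6.
Insert 223: h=2, slots 2,3,6 occupied => index 11.
Insert 743: h=2, slots 2,3,6,11 occupied => index 5.
Table: [∅, ∅, 886, 795, ∅, 743, 262, ∅, ∅, ∅, ∅, 223, ∅]

2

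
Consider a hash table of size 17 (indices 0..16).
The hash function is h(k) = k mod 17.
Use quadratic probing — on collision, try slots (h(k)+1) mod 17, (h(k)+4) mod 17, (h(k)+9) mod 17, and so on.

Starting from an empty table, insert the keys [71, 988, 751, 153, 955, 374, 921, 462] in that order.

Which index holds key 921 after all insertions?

71 hashes to 3; slot 3 is free => place at 3.
988 hashes to 2; slot 2 is free => place at 2.
751 hashes to 3; 3 taken => place at 4.
153 hashes to 0; slot 0 is free => place at 0.
955 hashes to 3; 3,4 taken => place at 7.
374 hashes to 0; 0 taken => place at 1.
921 hashes to 3; 3,4,7 taken => place at 12.
462 hashes to 3; 3,4,7,12,2 taken => place at 11.
Table: [153, 374, 988, 71, 751, _, _, 955, _, _, _, 462, 921, _, _, _, _]

12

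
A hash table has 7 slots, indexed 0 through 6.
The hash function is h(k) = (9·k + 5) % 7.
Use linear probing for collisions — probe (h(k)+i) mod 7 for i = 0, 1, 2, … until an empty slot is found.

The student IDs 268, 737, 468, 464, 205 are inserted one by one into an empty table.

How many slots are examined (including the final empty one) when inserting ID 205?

5

Insert 268: h=2, slot 2 empty → index 2.
Insert 737: h=2, slot 2 occupied → index 3.
Insert 468: h=3, slot 3 occupied → index 4.
Insert 464: h=2, slots 2,3,4 occupied → index 5.
Insert 205: h=2, slots 2,3,4,5 occupied → index 6.
Table: [_, _, 268, 737, 468, 464, 205]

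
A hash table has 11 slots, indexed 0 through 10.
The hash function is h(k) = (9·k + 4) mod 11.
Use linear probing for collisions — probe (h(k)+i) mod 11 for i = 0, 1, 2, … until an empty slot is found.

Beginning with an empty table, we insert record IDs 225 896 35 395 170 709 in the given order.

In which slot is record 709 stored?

Insert 225: h=5, slot 5 empty → index 5.
Insert 896: h=5, slot 5 occupied → index 6.
Insert 35: h=0, slot 0 empty → index 0.
Insert 395: h=6, slot 6 occupied → index 7.
Insert 170: h=5, slots 5,6,7 occupied → index 8.
Insert 709: h=5, slots 5,6,7,8 occupied → index 9.
Table: [35, —, —, —, —, 225, 896, 395, 170, 709, —]

9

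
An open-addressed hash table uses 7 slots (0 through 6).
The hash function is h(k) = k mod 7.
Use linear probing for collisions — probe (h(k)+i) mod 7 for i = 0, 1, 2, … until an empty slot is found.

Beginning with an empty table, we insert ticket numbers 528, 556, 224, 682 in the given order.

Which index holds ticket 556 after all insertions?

4

528: h=3 -> slot 3
556: h=3, probe 3,4 -> slot 4
224: h=0 -> slot 0
682: h=3, probe 3,4,5 -> slot 5
Table: [224, _, _, 528, 556, 682, _]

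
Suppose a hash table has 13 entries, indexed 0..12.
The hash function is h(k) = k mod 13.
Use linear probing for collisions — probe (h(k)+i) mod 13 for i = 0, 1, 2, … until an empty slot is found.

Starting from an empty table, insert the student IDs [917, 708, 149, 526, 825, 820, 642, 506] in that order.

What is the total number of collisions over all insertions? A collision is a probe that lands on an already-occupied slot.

9

917 hashes to 7; slot 7 is free => place at 7.
708 hashes to 6; slot 6 is free => place at 6.
149 hashes to 6; 6,7 taken => place at 8.
526 hashes to 6; 6,7,8 taken => place at 9.
825 hashes to 6; 6,7,8,9 taken => place at 10.
820 hashes to 1; slot 1 is free => place at 1.
642 hashes to 5; slot 5 is free => place at 5.
506 hashes to 12; slot 12 is free => place at 12.
Table: [., 820, ., ., ., 642, 708, 917, 149, 526, 825, ., 506]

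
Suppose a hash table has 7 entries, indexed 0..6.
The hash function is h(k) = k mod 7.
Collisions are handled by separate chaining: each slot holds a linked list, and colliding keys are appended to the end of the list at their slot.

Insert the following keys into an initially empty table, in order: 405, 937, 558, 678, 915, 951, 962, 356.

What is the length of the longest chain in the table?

405 → bucket 6
937 → bucket 6 (collision)
558 → bucket 5
678 → bucket 6 (collision)
915 → bucket 5 (collision)
951 → bucket 6 (collision)
962 → bucket 3
356 → bucket 6 (collision)
Final buckets:
0: ∅
1: ∅
2: ∅
3: 962
4: ∅
5: 558 -> 915
6: 405 -> 937 -> 678 -> 951 -> 356

5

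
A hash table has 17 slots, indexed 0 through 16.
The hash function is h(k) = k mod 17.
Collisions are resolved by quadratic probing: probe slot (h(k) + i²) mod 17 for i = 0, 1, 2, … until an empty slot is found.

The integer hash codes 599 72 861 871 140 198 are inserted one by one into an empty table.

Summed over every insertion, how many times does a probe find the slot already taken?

7

Insert 599: h=4, slot 4 empty → index 4.
Insert 72: h=4, slot 4 occupied → index 5.
Insert 861: h=11, slot 11 empty → index 11.
Insert 871: h=4, slots 4,5 occupied → index 8.
Insert 140: h=4, slots 4,5,8 occupied → index 13.
Insert 198: h=11, slot 11 occupied → index 12.
Table: [—, —, —, —, 599, 72, —, —, 871, —, —, 861, 198, 140, —, —, —]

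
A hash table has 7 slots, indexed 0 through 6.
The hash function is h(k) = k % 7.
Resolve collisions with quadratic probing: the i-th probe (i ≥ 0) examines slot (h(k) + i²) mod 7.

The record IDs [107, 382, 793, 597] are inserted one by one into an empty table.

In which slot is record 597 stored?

6

107 hashes to 2; slot 2 is free => place at 2.
382 hashes to 4; slot 4 is free => place at 4.
793 hashes to 2; 2 taken => place at 3.
597 hashes to 2; 2,3 taken => place at 6.
Table: [∅, ∅, 107, 793, 382, ∅, 597]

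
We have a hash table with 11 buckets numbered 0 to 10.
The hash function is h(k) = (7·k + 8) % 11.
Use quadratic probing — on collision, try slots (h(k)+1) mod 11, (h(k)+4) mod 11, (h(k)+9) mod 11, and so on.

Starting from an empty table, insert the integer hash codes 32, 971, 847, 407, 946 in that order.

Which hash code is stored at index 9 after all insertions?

Insert 32: h=1, slot 1 empty => index 1.
Insert 971: h=7, slot 7 empty => index 7.
Insert 847: h=8, slot 8 empty => index 8.
Insert 407: h=8, slot 8 occupied => index 9.
Insert 946: h=8, slots 8,9,1 occupied => index 6.
Table: [-, 32, -, -, -, -, 946, 971, 847, 407, -]

407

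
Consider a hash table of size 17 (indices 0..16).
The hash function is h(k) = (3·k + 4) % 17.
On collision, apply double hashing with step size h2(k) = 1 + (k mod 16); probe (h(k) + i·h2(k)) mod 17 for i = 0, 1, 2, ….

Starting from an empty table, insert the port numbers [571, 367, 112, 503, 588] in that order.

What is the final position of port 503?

8

571 hashes to 0; slot 0 is free => place at 0.
367 hashes to 0, h2=16; 0 taken => place at 16.
112 hashes to 0, h2=1; 0 taken => place at 1.
503 hashes to 0, h2=8; 0 taken => place at 8.
588 hashes to 0, h2=13; 0 taken => place at 13.
Table: [571, 112, —, —, —, —, —, —, 503, —, —, —, —, 588, —, —, 367]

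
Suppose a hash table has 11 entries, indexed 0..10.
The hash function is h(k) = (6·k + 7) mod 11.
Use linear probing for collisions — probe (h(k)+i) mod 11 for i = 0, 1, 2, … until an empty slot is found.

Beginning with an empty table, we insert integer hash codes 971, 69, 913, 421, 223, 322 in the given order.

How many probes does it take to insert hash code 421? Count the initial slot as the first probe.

3

971: h=3 => slot 3
69: h=3, probe 3,4 => slot 4
913: h=7 => slot 7
421: h=3, probe 3,4,5 => slot 5
223: h=3, probe 3,4,5,6 => slot 6
322: h=3, probe 3,4,5,6,7,8 => slot 8
Table: [—, —, —, 971, 69, 421, 223, 913, 322, —, —]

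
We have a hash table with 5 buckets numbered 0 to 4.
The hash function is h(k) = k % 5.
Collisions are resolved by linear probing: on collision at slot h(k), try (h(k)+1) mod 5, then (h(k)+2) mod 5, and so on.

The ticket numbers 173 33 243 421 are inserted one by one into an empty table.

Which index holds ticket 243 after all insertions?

0

173: h=3 → slot 3
33: h=3, probe 3,4 → slot 4
243: h=3, probe 3,4,0 → slot 0
421: h=1 → slot 1
Table: [243, 421, -, 173, 33]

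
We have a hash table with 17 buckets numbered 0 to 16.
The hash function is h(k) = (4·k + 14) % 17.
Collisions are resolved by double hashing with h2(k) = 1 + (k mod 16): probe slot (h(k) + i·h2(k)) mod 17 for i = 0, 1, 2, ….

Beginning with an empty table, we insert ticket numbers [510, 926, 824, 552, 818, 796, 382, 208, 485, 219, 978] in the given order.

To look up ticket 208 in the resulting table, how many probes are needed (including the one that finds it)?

510: h=14 -> slot 14
926: h=12 -> slot 12
824: h=12, h2=9, probe 12,4 -> slot 4
552: h=12, h2=9, probe 12,4,13 -> slot 13
818: h=5 -> slot 5
796: h=2 -> slot 2
382: h=12, h2=15, probe 12,10 -> slot 10
208: h=13, h2=1, probe 13,14,15 -> slot 15
485: h=16 -> slot 16
219: h=6 -> slot 6
978: h=16, h2=3, probe 16,2,5,8 -> slot 8
Table: [-, -, 796, -, 824, 818, 219, -, 978, -, 382, -, 926, 552, 510, 208, 485]
Lookup 208: h=13, h2=1, probe 13,14,15 → found at 15.

3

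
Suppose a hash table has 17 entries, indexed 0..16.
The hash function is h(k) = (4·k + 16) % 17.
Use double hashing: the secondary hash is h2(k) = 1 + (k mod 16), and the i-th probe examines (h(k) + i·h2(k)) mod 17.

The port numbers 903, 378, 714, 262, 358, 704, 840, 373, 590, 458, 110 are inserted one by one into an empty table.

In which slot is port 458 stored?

903 hashes to 7; slot 7 is free -> place at 7.
378 hashes to 15; slot 15 is free -> place at 15.
714 hashes to 16; slot 16 is free -> place at 16.
262 hashes to 10; slot 10 is free -> place at 10.
358 hashes to 3; slot 3 is free -> place at 3.
704 hashes to 10, h2=1; 10 taken -> place at 11.
840 hashes to 10, h2=9; 10 taken -> place at 2.
373 hashes to 12; slot 12 is free -> place at 12.
590 hashes to 13; slot 13 is free -> place at 13.
458 hashes to 12, h2=11; 12 taken -> place at 6.
110 hashes to 14; slot 14 is free -> place at 14.
Table: [—, —, 840, 358, —, —, 458, 903, —, —, 262, 704, 373, 590, 110, 378, 714]

6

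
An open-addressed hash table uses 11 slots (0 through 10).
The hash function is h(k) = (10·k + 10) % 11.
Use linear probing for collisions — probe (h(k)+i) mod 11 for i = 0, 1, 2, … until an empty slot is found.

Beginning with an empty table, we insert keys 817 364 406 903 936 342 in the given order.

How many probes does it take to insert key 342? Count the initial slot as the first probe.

5

Insert 817: h=7, slot 7 empty → index 7.
Insert 364: h=9, slot 9 empty → index 9.
Insert 406: h=0, slot 0 empty → index 0.
Insert 903: h=9, slot 9 occupied → index 10.
Insert 936: h=9, slots 9,10,0 occupied → index 1.
Insert 342: h=9, slots 9,10,0,1 occupied → index 2.
Table: [406, 936, 342, -, -, -, -, 817, -, 364, 903]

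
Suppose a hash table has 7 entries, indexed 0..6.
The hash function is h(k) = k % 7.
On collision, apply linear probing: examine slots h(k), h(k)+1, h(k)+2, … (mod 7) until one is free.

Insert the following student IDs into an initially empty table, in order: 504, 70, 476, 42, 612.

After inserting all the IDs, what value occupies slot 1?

70

504: h=0 => slot 0
70: h=0, probe 0,1 => slot 1
476: h=0, probe 0,1,2 => slot 2
42: h=0, probe 0,1,2,3 => slot 3
612: h=3, probe 3,4 => slot 4
Table: [504, 70, 476, 42, 612, ∅, ∅]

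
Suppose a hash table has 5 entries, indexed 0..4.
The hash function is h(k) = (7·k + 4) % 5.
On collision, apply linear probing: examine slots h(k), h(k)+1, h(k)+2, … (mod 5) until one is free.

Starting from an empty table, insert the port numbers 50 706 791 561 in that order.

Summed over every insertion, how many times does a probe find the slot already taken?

Insert 50: h=4, slot 4 empty → index 4.
Insert 706: h=1, slot 1 empty → index 1.
Insert 791: h=1, slot 1 occupied → index 2.
Insert 561: h=1, slots 1,2 occupied → index 3.
Table: [—, 706, 791, 561, 50]

3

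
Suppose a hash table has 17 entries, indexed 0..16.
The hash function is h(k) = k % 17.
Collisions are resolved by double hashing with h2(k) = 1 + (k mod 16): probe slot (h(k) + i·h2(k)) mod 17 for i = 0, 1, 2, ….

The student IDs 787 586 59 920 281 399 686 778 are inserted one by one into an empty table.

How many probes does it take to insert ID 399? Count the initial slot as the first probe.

787: h=5 -> slot 5
586: h=8 -> slot 8
59: h=8, h2=12, probe 8,3 -> slot 3
920: h=2 -> slot 2
281: h=9 -> slot 9
399: h=8, h2=16, probe 8,7 -> slot 7
686: h=6 -> slot 6
778: h=13 -> slot 13
Table: [∅, ∅, 920, 59, ∅, 787, 686, 399, 586, 281, ∅, ∅, ∅, 778, ∅, ∅, ∅]

2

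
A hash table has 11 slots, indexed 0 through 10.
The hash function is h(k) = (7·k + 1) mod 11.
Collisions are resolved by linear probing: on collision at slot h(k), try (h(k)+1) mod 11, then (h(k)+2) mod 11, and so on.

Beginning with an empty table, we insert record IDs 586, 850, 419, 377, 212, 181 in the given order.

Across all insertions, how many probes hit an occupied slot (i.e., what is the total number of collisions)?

586: h=0 -> slot 0
850: h=0, probe 0,1 -> slot 1
419: h=8 -> slot 8
377: h=0, probe 0,1,2 -> slot 2
212: h=0, probe 0,1,2,3 -> slot 3
181: h=3, probe 3,4 -> slot 4
Table: [586, 850, 377, 212, 181, —, —, —, 419, —, —]

7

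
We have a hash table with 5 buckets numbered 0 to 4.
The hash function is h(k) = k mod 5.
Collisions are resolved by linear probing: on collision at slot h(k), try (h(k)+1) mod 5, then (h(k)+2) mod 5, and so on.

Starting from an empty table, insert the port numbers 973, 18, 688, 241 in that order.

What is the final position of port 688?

Insert 973: h=3, slot 3 empty → index 3.
Insert 18: h=3, slot 3 occupied → index 4.
Insert 688: h=3, slots 3,4 occupied → index 0.
Insert 241: h=1, slot 1 empty → index 1.
Table: [688, 241, ., 973, 18]

0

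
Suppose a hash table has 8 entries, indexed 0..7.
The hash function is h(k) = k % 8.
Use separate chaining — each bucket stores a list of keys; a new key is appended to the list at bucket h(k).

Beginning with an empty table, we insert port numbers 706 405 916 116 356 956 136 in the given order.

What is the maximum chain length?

706 → bucket 2
405 → bucket 5
916 → bucket 4
116 → bucket 4 (collision)
356 → bucket 4 (collision)
956 → bucket 4 (collision)
136 → bucket 0
Final buckets:
0: 136
1: -
2: 706
3: -
4: 916 -> 116 -> 356 -> 956
5: 405
6: -
7: -

4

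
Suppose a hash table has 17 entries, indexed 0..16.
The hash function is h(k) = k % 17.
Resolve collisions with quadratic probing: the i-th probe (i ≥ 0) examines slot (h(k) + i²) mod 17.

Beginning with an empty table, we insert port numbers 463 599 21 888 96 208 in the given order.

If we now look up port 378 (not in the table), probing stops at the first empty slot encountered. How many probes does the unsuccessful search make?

463 hashes to 4; slot 4 is free -> place at 4.
599 hashes to 4; 4 taken -> place at 5.
21 hashes to 4; 4,5 taken -> place at 8.
888 hashes to 4; 4,5,8 taken -> place at 13.
96 hashes to 11; slot 11 is free -> place at 11.
208 hashes to 4; 4,5,8,13 taken -> place at 3.
Table: [_, _, _, 208, 463, 599, _, _, 21, _, _, 96, _, 888, _, _, _]
Lookup 378: h=4, probe 4,5,8,13,3,12 → slot 12 empty, not found.

6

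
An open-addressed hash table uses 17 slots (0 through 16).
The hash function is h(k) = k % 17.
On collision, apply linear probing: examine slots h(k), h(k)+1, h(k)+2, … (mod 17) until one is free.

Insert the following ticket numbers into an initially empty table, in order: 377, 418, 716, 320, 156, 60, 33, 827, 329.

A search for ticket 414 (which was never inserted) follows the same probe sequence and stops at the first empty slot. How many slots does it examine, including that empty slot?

2

Insert 377: h=3, slot 3 empty -> index 3.
Insert 418: h=10, slot 10 empty -> index 10.
Insert 716: h=2, slot 2 empty -> index 2.
Insert 320: h=14, slot 14 empty -> index 14.
Insert 156: h=3, slot 3 occupied -> index 4.
Insert 60: h=9, slot 9 empty -> index 9.
Insert 33: h=16, slot 16 empty -> index 16.
Insert 827: h=11, slot 11 empty -> index 11.
Insert 329: h=6, slot 6 empty -> index 6.
Table: [∅, ∅, 716, 377, 156, ∅, 329, ∅, ∅, 60, 418, 827, ∅, ∅, 320, ∅, 33]
Lookup 414: h=6, probe 6,7 → slot 7 empty, not found.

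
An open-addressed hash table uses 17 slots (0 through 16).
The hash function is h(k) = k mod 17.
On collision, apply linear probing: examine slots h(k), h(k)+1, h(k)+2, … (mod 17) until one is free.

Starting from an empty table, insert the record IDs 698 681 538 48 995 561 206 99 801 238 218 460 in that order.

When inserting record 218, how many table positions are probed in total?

698: h=1 => slot 1
681: h=1, probe 1,2 => slot 2
538: h=11 => slot 11
48: h=14 => slot 14
995: h=9 => slot 9
561: h=0 => slot 0
206: h=2, probe 2,3 => slot 3
99: h=14, probe 14,15 => slot 15
801: h=2, probe 2,3,4 => slot 4
238: h=0, probe 0,1,2,3,4,5 => slot 5
218: h=14, probe 14,15,16 => slot 16
460: h=1, probe 1,2,3,4,5,6 => slot 6
Table: [561, 698, 681, 206, 801, 238, 460, -, -, 995, -, 538, -, -, 48, 99, 218]

3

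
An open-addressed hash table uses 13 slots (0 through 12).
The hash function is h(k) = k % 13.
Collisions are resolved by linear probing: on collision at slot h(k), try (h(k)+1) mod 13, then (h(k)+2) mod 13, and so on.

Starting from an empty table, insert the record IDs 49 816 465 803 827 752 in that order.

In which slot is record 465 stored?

12

Insert 49: h=10, slot 10 empty → index 10.
Insert 816: h=10, slot 10 occupied → index 11.
Insert 465: h=10, slots 10,11 occupied → index 12.
Insert 803: h=10, slots 10,11,12 occupied → index 0.
Insert 827: h=8, slot 8 empty → index 8.
Insert 752: h=11, slots 11,12,0 occupied → index 1.
Table: [803, 752, ∅, ∅, ∅, ∅, ∅, ∅, 827, ∅, 49, 816, 465]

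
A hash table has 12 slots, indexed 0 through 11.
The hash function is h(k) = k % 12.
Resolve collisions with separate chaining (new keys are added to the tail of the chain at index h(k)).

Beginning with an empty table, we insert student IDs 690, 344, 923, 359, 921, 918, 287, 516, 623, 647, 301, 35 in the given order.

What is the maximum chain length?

6

Insert 690: h=6, bucket 6 empty → new chain.
Insert 344: h=8, bucket 8 empty → new chain.
Insert 923: h=11, bucket 11 empty → new chain.
Insert 359: h=11, bucket 11 nonempty → append to chain.
Insert 921: h=9, bucket 9 empty → new chain.
Insert 918: h=6, bucket 6 nonempty → append to chain.
Insert 287: h=11, bucket 11 nonempty → append to chain.
Insert 516: h=0, bucket 0 empty → new chain.
Insert 623: h=11, bucket 11 nonempty → append to chain.
Insert 647: h=11, bucket 11 nonempty → append to chain.
Insert 301: h=1, bucket 1 empty → new chain.
Insert 35: h=11, bucket 11 nonempty → append to chain.
Final buckets:
0: 516
1: 301
2: .
3: .
4: .
5: .
6: 690 -> 918
7: .
8: 344
9: 921
10: .
11: 923 -> 359 -> 287 -> 623 -> 647 -> 35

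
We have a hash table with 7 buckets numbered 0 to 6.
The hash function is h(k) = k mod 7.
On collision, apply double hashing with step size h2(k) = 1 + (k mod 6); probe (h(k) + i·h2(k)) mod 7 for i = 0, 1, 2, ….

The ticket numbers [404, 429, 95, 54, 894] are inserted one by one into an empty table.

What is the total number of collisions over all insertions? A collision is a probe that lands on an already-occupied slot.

Insert 404: h=5, slot 5 empty => index 5.
Insert 429: h=2, slot 2 empty => index 2.
Insert 95: h=4, slot 4 empty => index 4.
Insert 54: h=5, h2=1, slot 5 occupied => index 6.
Insert 894: h=5, h2=1, slots 5,6 occupied => index 0.
Table: [894, —, 429, —, 95, 404, 54]

3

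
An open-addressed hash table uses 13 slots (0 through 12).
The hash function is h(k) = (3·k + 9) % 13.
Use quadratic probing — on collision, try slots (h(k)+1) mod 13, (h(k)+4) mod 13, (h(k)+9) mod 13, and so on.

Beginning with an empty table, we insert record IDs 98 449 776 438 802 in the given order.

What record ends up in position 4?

98

Insert 98: h=4, slot 4 empty => index 4.
Insert 449: h=4, slot 4 occupied => index 5.
Insert 776: h=10, slot 10 empty => index 10.
Insert 438: h=10, slot 10 occupied => index 11.
Insert 802: h=10, slots 10,11 occupied => index 1.
Table: [., 802, ., ., 98, 449, ., ., ., ., 776, 438, .]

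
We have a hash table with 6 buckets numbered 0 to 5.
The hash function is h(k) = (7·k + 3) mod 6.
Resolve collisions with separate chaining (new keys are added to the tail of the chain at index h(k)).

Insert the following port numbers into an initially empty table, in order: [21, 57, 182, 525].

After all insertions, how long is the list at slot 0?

3

21 -> bucket 0
57 -> bucket 0 (collision)
182 -> bucket 5
525 -> bucket 0 (collision)
Final buckets:
0: 21 -> 57 -> 525
1: —
2: —
3: —
4: —
5: 182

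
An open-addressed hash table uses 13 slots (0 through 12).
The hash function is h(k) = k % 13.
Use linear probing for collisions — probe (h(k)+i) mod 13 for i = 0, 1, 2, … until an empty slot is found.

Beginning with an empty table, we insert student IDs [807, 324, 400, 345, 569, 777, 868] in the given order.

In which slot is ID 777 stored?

807: h=1 → slot 1
324: h=12 → slot 12
400: h=10 → slot 10
345: h=7 → slot 7
569: h=10, probe 10,11 → slot 11
777: h=10, probe 10,11,12,0 → slot 0
868: h=10, probe 10,11,12,0,1,2 → slot 2
Table: [777, 807, 868, _, _, _, _, 345, _, _, 400, 569, 324]

0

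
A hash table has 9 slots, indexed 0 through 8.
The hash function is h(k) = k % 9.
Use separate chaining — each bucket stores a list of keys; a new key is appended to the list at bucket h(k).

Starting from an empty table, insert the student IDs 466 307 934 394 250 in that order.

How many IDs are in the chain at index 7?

Insert 466: h=7, bucket 7 empty → new chain.
Insert 307: h=1, bucket 1 empty → new chain.
Insert 934: h=7, bucket 7 nonempty → append to chain.
Insert 394: h=7, bucket 7 nonempty → append to chain.
Insert 250: h=7, bucket 7 nonempty → append to chain.
Final buckets:
0: -
1: 307
2: -
3: -
4: -
5: -
6: -
7: 466 -> 934 -> 394 -> 250
8: -

4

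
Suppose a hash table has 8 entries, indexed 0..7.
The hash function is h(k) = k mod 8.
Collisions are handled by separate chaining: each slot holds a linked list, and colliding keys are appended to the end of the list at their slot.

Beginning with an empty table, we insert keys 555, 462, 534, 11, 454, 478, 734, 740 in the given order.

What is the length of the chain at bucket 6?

5

555 → bucket 3
462 → bucket 6
534 → bucket 6 (collision)
11 → bucket 3 (collision)
454 → bucket 6 (collision)
478 → bucket 6 (collision)
734 → bucket 6 (collision)
740 → bucket 4
Final buckets:
0: —
1: —
2: —
3: 555 -> 11
4: 740
5: —
6: 462 -> 534 -> 454 -> 478 -> 734
7: —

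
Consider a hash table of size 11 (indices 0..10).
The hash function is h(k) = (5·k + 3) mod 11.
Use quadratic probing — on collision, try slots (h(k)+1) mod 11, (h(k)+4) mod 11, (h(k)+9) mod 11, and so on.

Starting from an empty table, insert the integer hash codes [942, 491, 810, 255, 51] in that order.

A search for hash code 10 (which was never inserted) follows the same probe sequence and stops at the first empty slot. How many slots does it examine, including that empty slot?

2

942 hashes to 5; slot 5 is free → place at 5.
491 hashes to 5; 5 taken → place at 6.
810 hashes to 5; 5,6 taken → place at 9.
255 hashes to 2; slot 2 is free → place at 2.
51 hashes to 5; 5,6,9 taken → place at 3.
Table: [., ., 255, 51, ., 942, 491, ., ., 810, .]
Lookup 10: h=9, probe 9,10 → slot 10 empty, not found.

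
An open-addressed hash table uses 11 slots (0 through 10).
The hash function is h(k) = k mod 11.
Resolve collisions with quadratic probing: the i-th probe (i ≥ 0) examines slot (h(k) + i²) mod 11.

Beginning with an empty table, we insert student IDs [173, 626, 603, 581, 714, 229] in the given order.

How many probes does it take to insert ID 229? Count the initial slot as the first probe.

4

173 hashes to 8; slot 8 is free -> place at 8.
626 hashes to 10; slot 10 is free -> place at 10.
603 hashes to 9; slot 9 is free -> place at 9.
581 hashes to 9; 9,10 taken -> place at 2.
714 hashes to 10; 10 taken -> place at 0.
229 hashes to 9; 9,10,2 taken -> place at 7.
Table: [714, _, 581, _, _, _, _, 229, 173, 603, 626]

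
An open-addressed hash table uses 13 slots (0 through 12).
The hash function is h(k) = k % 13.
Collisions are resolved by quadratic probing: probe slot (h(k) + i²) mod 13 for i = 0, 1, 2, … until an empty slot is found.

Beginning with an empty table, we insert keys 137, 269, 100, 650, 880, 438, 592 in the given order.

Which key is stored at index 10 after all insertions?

100

Insert 137: h=7, slot 7 empty → index 7.
Insert 269: h=9, slot 9 empty → index 9.
Insert 100: h=9, slot 9 occupied → index 10.
Insert 650: h=0, slot 0 empty → index 0.
Insert 880: h=9, slots 9,10,0 occupied → index 5.
Insert 438: h=9, slots 9,10,0,5 occupied → index 12.
Insert 592: h=7, slot 7 occupied → index 8.
Table: [650, _, _, _, _, 880, _, 137, 592, 269, 100, _, 438]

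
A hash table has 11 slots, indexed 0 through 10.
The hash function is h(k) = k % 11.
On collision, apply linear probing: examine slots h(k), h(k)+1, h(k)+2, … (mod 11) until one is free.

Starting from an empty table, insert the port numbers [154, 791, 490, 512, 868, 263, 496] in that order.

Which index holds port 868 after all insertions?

154: h=0 => slot 0
791: h=10 => slot 10
490: h=6 => slot 6
512: h=6, probe 6,7 => slot 7
868: h=10, probe 10,0,1 => slot 1
263: h=10, probe 10,0,1,2 => slot 2
496: h=1, probe 1,2,3 => slot 3
Table: [154, 868, 263, 496, —, —, 490, 512, —, —, 791]

1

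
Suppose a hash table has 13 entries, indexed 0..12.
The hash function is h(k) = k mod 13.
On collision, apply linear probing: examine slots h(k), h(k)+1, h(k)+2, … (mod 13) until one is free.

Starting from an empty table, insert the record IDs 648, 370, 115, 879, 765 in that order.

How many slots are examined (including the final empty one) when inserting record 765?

3

648 hashes to 11; slot 11 is free => place at 11.
370 hashes to 6; slot 6 is free => place at 6.
115 hashes to 11; 11 taken => place at 12.
879 hashes to 8; slot 8 is free => place at 8.
765 hashes to 11; 11,12 taken => place at 0.
Table: [765, ∅, ∅, ∅, ∅, ∅, 370, ∅, 879, ∅, ∅, 648, 115]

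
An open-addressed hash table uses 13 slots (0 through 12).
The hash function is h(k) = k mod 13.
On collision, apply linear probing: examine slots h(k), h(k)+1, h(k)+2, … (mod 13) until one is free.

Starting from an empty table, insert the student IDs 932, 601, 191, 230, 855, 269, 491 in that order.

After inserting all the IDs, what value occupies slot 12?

932 hashes to 9; slot 9 is free → place at 9.
601 hashes to 3; slot 3 is free → place at 3.
191 hashes to 9; 9 taken → place at 10.
230 hashes to 9; 9,10 taken → place at 11.
855 hashes to 10; 10,11 taken → place at 12.
269 hashes to 9; 9,10,11,12 taken → place at 0.
491 hashes to 10; 10,11,12,0 taken → place at 1.
Table: [269, 491, _, 601, _, _, _, _, _, 932, 191, 230, 855]

855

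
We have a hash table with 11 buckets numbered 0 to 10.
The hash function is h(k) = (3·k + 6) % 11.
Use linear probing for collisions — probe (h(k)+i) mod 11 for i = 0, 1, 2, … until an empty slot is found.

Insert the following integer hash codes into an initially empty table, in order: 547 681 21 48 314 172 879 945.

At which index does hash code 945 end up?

547: h=8 => slot 8
681: h=3 => slot 3
21: h=3, probe 3,4 => slot 4
48: h=7 => slot 7
314: h=2 => slot 2
172: h=5 => slot 5
879: h=3, probe 3,4,5,6 => slot 6
945: h=3, probe 3,4,5,6,7,8,9 => slot 9
Table: [-, -, 314, 681, 21, 172, 879, 48, 547, 945, -]

9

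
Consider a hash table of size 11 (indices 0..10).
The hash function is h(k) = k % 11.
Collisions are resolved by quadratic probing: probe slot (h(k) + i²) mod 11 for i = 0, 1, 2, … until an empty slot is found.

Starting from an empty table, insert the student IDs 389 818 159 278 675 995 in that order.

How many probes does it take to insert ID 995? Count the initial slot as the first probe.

3

Insert 389: h=4, slot 4 empty -> index 4.
Insert 818: h=4, slot 4 occupied -> index 5.
Insert 159: h=5, slot 5 occupied -> index 6.
Insert 278: h=3, slot 3 empty -> index 3.
Insert 675: h=4, slots 4,5 occupied -> index 8.
Insert 995: h=5, slots 5,6 occupied -> index 9.
Table: [., ., ., 278, 389, 818, 159, ., 675, 995, .]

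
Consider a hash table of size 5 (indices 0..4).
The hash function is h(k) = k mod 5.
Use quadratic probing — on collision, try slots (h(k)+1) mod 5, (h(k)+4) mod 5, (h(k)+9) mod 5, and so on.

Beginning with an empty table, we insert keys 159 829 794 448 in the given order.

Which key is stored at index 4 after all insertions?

159

159: h=4 -> slot 4
829: h=4, probe 4,0 -> slot 0
794: h=4, probe 4,0,3 -> slot 3
448: h=3, probe 3,4,2 -> slot 2
Table: [829, ∅, 448, 794, 159]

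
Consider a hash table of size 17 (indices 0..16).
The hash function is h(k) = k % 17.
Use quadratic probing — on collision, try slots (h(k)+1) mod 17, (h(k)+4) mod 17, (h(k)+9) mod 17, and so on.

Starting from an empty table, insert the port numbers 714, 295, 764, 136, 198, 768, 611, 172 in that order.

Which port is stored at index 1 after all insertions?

136

714: h=0 => slot 0
295: h=6 => slot 6
764: h=16 => slot 16
136: h=0, probe 0,1 => slot 1
198: h=11 => slot 11
768: h=3 => slot 3
611: h=16, probe 16,0,3,8 => slot 8
172: h=2 => slot 2
Table: [714, 136, 172, 768, ., ., 295, ., 611, ., ., 198, ., ., ., ., 764]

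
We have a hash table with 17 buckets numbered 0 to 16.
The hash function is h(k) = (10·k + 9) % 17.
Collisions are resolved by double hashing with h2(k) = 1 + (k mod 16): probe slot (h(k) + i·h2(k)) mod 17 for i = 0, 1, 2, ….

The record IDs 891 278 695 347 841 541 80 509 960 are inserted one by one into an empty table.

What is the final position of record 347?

891: h=11 => slot 11
278: h=1 => slot 1
695: h=6 => slot 6
347: h=11, h2=12, probe 11,6,1,13 => slot 13
841: h=4 => slot 4
541: h=13, h2=14, probe 13,10 => slot 10
80: h=10, h2=1, probe 10,11,12 => slot 12
509: h=16 => slot 16
960: h=4, h2=1, probe 4,5 => slot 5
Table: [-, 278, -, -, 841, 960, 695, -, -, -, 541, 891, 80, 347, -, -, 509]

13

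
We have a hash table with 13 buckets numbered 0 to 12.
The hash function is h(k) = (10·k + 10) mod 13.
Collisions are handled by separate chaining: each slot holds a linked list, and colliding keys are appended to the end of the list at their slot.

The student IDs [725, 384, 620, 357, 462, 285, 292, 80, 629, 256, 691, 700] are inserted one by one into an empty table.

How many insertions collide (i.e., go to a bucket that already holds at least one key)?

4

725 → bucket 6
384 → bucket 2
620 → bucket 9
357 → bucket 5
462 → bucket 2 (collision)
285 → bucket 0
292 → bucket 5 (collision)
80 → bucket 4
629 → bucket 8
256 → bucket 9 (collision)
691 → bucket 4 (collision)
700 → bucket 3
Final buckets:
0: 285
1: -
2: 384 -> 462
3: 700
4: 80 -> 691
5: 357 -> 292
6: 725
7: -
8: 629
9: 620 -> 256
10: -
11: -
12: -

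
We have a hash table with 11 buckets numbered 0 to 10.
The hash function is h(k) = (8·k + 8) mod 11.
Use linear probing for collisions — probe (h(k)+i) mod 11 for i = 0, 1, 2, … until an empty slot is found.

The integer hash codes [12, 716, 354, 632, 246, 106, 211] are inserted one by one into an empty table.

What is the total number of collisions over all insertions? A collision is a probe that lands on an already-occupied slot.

12: h=5 => slot 5
716: h=5, probe 5,6 => slot 6
354: h=2 => slot 2
632: h=4 => slot 4
246: h=7 => slot 7
106: h=9 => slot 9
211: h=2, probe 2,3 => slot 3
Table: [—, —, 354, 211, 632, 12, 716, 246, —, 106, —]

2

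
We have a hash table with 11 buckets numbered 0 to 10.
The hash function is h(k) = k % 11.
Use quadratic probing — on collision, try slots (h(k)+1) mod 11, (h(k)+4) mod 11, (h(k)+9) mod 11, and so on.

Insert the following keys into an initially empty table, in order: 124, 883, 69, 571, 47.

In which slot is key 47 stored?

Insert 124: h=3, slot 3 empty -> index 3.
Insert 883: h=3, slot 3 occupied -> index 4.
Insert 69: h=3, slots 3,4 occupied -> index 7.
Insert 571: h=10, slot 10 empty -> index 10.
Insert 47: h=3, slots 3,4,7 occupied -> index 1.
Table: [—, 47, —, 124, 883, —, —, 69, —, —, 571]

1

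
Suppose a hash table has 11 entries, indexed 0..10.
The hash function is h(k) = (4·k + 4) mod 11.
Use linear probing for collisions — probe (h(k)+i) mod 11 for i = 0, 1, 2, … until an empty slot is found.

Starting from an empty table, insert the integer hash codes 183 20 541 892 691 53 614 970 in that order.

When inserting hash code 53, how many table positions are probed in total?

Insert 183: h=10, slot 10 empty → index 10.
Insert 20: h=7, slot 7 empty → index 7.
Insert 541: h=1, slot 1 empty → index 1.
Insert 892: h=8, slot 8 empty → index 8.
Insert 691: h=7, slots 7,8 occupied → index 9.
Insert 53: h=7, slots 7,8,9,10 occupied → index 0.
Insert 614: h=7, slots 7,8,9,10,0,1 occupied → index 2.
Insert 970: h=1, slots 1,2 occupied → index 3.
Table: [53, 541, 614, 970, _, _, _, 20, 892, 691, 183]

5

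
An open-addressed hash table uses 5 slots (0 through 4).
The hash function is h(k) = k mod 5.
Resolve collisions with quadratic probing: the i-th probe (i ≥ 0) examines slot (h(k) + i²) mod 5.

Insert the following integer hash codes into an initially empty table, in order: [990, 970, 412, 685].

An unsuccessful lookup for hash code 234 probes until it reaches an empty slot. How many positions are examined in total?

990: h=0 => slot 0
970: h=0, probe 0,1 => slot 1
412: h=2 => slot 2
685: h=0, probe 0,1,4 => slot 4
Table: [990, 970, 412, ∅, 685]
Lookup 234: h=4, probe 4,0,3 → slot 3 empty, not found.

3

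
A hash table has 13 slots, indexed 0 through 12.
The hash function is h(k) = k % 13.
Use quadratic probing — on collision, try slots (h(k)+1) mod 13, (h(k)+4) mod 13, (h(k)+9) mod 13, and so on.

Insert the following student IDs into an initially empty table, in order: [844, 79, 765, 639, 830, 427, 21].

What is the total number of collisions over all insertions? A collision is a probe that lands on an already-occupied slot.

Insert 844: h=12, slot 12 empty → index 12.
Insert 79: h=1, slot 1 empty → index 1.
Insert 765: h=11, slot 11 empty → index 11.
Insert 639: h=2, slot 2 empty → index 2.
Insert 830: h=11, slots 11,12,2 occupied → index 7.
Insert 427: h=11, slots 11,12,2,7,1 occupied → index 10.
Insert 21: h=8, slot 8 empty → index 8.
Table: [_, 79, 639, _, _, _, _, 830, 21, _, 427, 765, 844]

8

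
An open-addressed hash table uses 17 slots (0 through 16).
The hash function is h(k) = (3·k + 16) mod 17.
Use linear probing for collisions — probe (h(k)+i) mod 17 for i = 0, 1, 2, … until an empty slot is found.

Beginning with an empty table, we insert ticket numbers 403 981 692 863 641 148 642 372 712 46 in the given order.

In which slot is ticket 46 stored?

8

403 hashes to 1; slot 1 is free → place at 1.
981 hashes to 1; 1 taken → place at 2.
692 hashes to 1; 1,2 taken → place at 3.
863 hashes to 4; slot 4 is free → place at 4.
641 hashes to 1; 1,2,3,4 taken → place at 5.
148 hashes to 1; 1,2,3,4,5 taken → place at 6.
642 hashes to 4; 4,5,6 taken → place at 7.
372 hashes to 10; slot 10 is free → place at 10.
712 hashes to 10; 10 taken → place at 11.
46 hashes to 1; 1,2,3,4,5,6,7 taken → place at 8.
Table: [∅, 403, 981, 692, 863, 641, 148, 642, 46, ∅, 372, 712, ∅, ∅, ∅, ∅, ∅]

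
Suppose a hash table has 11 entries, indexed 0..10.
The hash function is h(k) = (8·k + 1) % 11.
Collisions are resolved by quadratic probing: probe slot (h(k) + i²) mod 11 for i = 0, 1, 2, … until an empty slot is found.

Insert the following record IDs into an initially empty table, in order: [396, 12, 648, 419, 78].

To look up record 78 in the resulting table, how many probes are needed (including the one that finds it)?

3

396 hashes to 1; slot 1 is free → place at 1.
12 hashes to 9; slot 9 is free → place at 9.
648 hashes to 4; slot 4 is free → place at 4.
419 hashes to 9; 9 taken → place at 10.
78 hashes to 9; 9,10 taken → place at 2.
Table: [_, 396, 78, _, 648, _, _, _, _, 12, 419]
Lookup 78: h=9, probe 9,10,2 → found at 2.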